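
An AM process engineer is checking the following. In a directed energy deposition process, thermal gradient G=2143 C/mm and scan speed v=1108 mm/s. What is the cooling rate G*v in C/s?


CR = 2143 * 1108 = 2374444 C/s


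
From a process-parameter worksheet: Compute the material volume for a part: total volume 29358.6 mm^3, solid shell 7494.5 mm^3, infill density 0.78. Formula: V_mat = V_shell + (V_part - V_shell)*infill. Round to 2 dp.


V_infill = (29358.6 - 7494.5) * 0.78 = 17054.0
V_total = 7494.5 + 17054.0 = 24548.5 mm^3


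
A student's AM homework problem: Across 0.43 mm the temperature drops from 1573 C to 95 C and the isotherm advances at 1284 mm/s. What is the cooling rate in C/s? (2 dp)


G = (1573-95)/0.43 = 3437.20930233 C/mm
CR = 3437.20930233 * 1284 = 4413376.74 C/s


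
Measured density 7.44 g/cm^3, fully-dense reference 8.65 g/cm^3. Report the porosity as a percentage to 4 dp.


Porosity = (1-7.44/8.65)*100 = 13.9884 %


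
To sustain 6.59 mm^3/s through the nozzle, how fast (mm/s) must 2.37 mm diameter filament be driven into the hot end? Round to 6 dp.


A = pi*(2.37/2)^2 = 4.411503
v = 6.59 / 4.411503 = 1.493822 mm/s


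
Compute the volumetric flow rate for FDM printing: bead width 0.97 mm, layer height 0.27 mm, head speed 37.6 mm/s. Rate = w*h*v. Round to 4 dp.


Rate = 0.97 * 0.27 * 37.6 = 9.8474 mm^3/s


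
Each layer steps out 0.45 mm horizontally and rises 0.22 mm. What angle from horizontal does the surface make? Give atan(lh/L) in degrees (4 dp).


angle = atan(0.22/0.45) = 26.0535 degrees


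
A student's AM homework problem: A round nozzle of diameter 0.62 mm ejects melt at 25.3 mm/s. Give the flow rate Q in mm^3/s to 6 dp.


A = pi*(0.62/2)^2 = 0.30190705 mm^2
Q = 0.30190705 * 25.3 = 7.638248 mm^3/s


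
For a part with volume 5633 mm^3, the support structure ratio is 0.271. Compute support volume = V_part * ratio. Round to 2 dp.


V_support = 5633 * 0.271 = 1526.54 mm^3


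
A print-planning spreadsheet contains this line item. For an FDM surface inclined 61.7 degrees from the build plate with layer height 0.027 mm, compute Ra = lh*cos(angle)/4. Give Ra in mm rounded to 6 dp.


Ra = 0.027 * cos(61.7) / 4 = 0.0032 mm


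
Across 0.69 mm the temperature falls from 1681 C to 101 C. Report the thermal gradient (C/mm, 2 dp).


G = (1681-101)/0.69 = 2289.86 C/mm


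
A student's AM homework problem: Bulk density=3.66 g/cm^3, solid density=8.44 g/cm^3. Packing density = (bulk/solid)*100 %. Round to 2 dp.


Packing = (3.66/8.44)*100 = 43.36 %


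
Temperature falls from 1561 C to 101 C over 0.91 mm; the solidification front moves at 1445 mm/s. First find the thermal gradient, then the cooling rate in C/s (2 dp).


G = (1561-101)/0.91 = 1604.3956044 C/mm
CR = 1604.3956044 * 1445 = 2318351.65 C/s


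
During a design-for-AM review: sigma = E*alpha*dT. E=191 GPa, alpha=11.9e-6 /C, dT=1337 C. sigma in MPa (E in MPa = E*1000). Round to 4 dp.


sigma = 191*1000 * 11.9e-6 * 1337 = 3038.8673 MPa


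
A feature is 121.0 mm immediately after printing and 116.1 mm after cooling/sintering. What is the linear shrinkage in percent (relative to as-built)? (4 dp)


Shrinkage = ((121.0-116.1)/121.0)*100 = 4.0496 %


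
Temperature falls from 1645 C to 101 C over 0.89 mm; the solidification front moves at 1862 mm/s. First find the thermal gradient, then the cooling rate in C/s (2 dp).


G = (1645-101)/0.89 = 1734.83146067 C/mm
CR = 1734.83146067 * 1862 = 3230256.18 C/s


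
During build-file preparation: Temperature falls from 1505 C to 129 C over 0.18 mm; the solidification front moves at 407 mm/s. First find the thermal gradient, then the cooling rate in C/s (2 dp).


G = (1505-129)/0.18 = 7644.44444444 C/mm
CR = 7644.44444444 * 407 = 3111288.89 C/s


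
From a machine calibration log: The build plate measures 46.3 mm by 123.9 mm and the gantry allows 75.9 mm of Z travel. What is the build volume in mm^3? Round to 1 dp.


V = 46.3 * 123.9 * 75.9 = 435405.7 mm^3


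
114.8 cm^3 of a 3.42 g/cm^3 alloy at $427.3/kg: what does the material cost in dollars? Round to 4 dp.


Mass = 114.8*3.42/1000 = 0.392616 kg
Cost = 0.392616 * 427.3 = 167.7648 $


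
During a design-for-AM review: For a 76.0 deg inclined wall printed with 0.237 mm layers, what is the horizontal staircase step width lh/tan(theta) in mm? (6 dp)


step = 0.237 / tan(76.0) = 0.059091 mm


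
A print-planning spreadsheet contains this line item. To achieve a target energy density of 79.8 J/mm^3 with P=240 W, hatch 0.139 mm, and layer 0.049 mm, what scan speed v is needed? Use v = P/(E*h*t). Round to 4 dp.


v = 240 / (79.8*0.139*0.049) = 441.5679 mm/s


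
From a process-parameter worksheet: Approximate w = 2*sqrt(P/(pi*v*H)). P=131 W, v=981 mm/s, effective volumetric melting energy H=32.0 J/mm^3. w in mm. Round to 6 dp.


w = 2*sqrt(131/(pi*981*32.0)) = 0.072892 mm


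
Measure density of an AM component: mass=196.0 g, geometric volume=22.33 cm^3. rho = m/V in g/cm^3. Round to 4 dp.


rho = 196.0 / 22.33 = 8.7774 g/cm^3


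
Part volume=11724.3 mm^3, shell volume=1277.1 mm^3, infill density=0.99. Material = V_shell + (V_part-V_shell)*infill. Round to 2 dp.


V_infill = (11724.3 - 1277.1) * 0.99 = 10342.73
V_total = 1277.1 + 10342.73 = 11619.83 mm^3


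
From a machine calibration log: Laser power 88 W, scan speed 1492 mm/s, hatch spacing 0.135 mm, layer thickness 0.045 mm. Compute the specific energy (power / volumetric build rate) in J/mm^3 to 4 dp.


Build rate = 1492 * 0.135 * 0.045 = 9.0639 mm^3/s
SE = 88 / 9.0639 = 9.7088 J/mm^3


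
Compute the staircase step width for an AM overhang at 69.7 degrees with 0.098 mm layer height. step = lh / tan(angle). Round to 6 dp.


step = 0.098 / tan(69.7) = 0.036251 mm


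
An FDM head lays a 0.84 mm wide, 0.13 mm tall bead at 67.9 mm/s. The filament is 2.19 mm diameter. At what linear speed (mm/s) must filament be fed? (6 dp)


Q = 0.84 * 0.13 * 67.9 = 7.41468 mm^3/s
A_fil = pi*(2.19/2)^2 = 3.76684813 mm^2
v_feed = 7.41468 / 3.76684813 = 1.968404 mm/s


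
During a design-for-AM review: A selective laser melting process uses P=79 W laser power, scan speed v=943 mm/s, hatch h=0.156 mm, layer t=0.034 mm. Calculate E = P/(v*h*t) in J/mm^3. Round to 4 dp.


E = 79 / (943*0.156*0.034) = 15.7947 J/mm^3


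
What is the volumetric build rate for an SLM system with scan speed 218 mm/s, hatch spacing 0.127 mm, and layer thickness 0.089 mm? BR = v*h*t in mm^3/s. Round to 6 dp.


Rate = 218 * 0.127 * 0.089 = 2.464054 mm^3/s


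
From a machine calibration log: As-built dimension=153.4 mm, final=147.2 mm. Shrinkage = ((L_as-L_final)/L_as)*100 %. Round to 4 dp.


Shrinkage = ((153.4-147.2)/153.4)*100 = 4.0417 %


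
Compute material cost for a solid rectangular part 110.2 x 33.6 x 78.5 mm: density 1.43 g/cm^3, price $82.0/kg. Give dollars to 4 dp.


V = 110.2 * 33.6 * 78.5 = 290663.52 mm^3 = 290.66352 cm^3
Mass = 290.66352 * 1.43 / 1000 = 0.41564883 kg
Cost = 0.41564883 * 82.0 = 34.0832 $


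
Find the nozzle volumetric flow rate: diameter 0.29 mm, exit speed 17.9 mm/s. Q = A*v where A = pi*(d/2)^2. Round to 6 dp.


A = pi*(0.29/2)^2 = 0.06605199 mm^2
Q = 0.06605199 * 17.9 = 1.182331 mm^3/s


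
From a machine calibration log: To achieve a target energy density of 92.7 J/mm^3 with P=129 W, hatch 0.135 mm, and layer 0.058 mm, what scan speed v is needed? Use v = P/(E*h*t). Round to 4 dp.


v = 129 / (92.7*0.135*0.058) = 177.7249 mm/s


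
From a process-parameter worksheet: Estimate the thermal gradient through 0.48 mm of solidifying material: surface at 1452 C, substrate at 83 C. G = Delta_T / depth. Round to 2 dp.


G = (1452-83)/0.48 = 2852.08 C/mm


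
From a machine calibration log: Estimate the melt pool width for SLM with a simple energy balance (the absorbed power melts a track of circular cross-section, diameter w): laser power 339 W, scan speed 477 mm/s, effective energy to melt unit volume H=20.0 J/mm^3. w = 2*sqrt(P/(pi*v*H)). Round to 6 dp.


w = 2*sqrt(339/(pi*477*20.0)) = 0.212706 mm


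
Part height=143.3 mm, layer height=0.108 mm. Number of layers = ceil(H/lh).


Layers = ceil(143.3/0.108) = 1327


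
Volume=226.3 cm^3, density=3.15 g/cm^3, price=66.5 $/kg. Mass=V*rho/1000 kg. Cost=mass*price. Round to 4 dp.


Mass = 226.3*3.15/1000 = 0.712845 kg
Cost = 0.712845 * 66.5 = 47.4042 $


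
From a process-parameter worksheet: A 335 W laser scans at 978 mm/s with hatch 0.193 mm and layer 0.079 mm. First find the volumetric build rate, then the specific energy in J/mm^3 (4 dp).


Build rate = 978 * 0.193 * 0.079 = 14.911566 mm^3/s
SE = 335 / 14.911566 = 22.4658 J/mm^3


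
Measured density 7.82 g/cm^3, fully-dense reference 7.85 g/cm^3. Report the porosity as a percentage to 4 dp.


Porosity = (1-7.82/7.85)*100 = 0.3822 %


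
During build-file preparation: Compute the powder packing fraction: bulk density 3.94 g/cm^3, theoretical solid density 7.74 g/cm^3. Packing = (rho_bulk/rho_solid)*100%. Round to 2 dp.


Packing = (3.94/7.74)*100 = 50.9 %


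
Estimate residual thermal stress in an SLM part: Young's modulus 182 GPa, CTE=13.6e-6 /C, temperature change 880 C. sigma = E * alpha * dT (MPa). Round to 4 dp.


sigma = 182*1000 * 13.6e-6 * 880 = 2178.176 MPa


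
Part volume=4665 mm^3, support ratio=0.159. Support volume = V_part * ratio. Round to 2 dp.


V_support = 4665 * 0.159 = 741.74 mm^3


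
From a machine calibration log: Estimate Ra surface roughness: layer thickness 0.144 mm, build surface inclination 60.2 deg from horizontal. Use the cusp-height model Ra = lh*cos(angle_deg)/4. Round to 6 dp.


Ra = 0.144 * cos(60.2) / 4 = 0.017891 mm


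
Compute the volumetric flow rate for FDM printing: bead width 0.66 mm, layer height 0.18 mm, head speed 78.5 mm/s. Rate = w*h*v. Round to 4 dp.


Rate = 0.66 * 0.18 * 78.5 = 9.3258 mm^3/s


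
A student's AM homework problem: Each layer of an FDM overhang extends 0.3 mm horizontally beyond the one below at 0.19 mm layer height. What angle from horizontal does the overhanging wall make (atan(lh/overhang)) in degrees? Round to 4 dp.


angle = atan(0.19/0.3) = 32.3474 degrees


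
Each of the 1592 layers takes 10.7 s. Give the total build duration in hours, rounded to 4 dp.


t = 1592 * 10.7 / 3600 = 4.7318 hrs


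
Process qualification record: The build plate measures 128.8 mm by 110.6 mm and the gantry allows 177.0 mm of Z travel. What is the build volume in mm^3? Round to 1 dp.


V = 128.8 * 110.6 * 177.0 = 2521414.6 mm^3


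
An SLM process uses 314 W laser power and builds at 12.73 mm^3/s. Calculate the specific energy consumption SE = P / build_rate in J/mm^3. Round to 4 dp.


SE = 314 / 12.73 = 24.6661 J/mm^3


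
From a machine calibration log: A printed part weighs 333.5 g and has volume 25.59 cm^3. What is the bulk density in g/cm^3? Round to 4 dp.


rho = 333.5 / 25.59 = 13.0324 g/cm^3


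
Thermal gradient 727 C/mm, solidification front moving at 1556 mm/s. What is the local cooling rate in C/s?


CR = 727 * 1556 = 1131212 C/s


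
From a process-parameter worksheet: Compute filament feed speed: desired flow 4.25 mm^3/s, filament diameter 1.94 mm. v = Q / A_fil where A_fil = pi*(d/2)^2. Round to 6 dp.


A = pi*(1.94/2)^2 = 2.955925
v = 4.25 / 2.955925 = 1.43779 mm/s


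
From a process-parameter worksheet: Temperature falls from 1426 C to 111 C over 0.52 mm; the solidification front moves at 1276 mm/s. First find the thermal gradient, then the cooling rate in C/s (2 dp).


G = (1426-111)/0.52 = 2528.84615385 C/mm
CR = 2528.84615385 * 1276 = 3226807.69 C/s


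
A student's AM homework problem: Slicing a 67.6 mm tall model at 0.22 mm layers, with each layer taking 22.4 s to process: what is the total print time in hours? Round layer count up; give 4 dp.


Layers = ceil(67.6/0.22) = 308
t = 308 * 22.4 / 3600 = 1.9164 hrs


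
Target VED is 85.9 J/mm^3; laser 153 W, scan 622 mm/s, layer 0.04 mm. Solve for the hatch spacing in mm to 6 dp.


h = 153 / (85.9*622*0.04) = 0.071589 mm


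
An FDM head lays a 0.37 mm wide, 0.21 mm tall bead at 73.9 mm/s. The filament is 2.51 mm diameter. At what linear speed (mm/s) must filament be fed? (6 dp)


Q = 0.37 * 0.21 * 73.9 = 5.74203 mm^3/s
A_fil = pi*(2.51/2)^2 = 4.94808697 mm^2
v_feed = 5.74203 / 4.94808697 = 1.160455 mm/s


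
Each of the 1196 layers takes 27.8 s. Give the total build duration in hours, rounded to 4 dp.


t = 1196 * 27.8 / 3600 = 9.2358 hrs


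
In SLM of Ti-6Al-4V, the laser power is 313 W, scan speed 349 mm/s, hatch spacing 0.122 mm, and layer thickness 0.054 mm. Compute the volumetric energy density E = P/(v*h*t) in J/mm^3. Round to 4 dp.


E = 313 / (349*0.122*0.054) = 136.1336 J/mm^3


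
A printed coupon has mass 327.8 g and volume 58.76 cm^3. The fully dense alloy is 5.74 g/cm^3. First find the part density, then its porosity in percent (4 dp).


rho_part = 327.8 / 58.76 = 5.57862491 g/cm^3
Porosity = (1 - 5.57862491/5.74)*100 = 2.8114 %


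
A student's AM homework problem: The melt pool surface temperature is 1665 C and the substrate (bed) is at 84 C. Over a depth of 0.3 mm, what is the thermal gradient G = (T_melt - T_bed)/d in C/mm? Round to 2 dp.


G = (1665-84)/0.3 = 5270.0 C/mm


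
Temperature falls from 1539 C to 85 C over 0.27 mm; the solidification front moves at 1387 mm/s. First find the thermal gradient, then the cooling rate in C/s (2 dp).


G = (1539-85)/0.27 = 5385.18518519 C/mm
CR = 5385.18518519 * 1387 = 7469251.85 C/s


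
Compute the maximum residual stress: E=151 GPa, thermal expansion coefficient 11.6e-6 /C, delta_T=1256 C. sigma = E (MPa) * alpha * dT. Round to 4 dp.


sigma = 151*1000 * 11.6e-6 * 1256 = 2200.0096 MPa


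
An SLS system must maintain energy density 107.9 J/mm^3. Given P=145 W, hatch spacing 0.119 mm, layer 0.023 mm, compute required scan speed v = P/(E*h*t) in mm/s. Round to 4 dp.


v = 145 / (107.9*0.119*0.023) = 490.989 mm/s


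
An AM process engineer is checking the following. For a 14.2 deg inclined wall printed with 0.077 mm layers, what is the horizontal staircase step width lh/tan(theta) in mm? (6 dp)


step = 0.077 / tan(14.2) = 0.304301 mm


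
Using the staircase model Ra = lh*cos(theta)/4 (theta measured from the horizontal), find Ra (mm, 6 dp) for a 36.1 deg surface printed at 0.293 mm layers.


Ra = 0.293 * cos(36.1) / 4 = 0.059185 mm


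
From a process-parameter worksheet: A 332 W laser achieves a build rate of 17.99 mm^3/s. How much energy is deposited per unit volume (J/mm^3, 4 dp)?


SE = 332 / 17.99 = 18.4547 J/mm^3


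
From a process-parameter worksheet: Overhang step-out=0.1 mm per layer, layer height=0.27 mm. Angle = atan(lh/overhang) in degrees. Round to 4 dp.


angle = atan(0.27/0.1) = 69.6769 degrees


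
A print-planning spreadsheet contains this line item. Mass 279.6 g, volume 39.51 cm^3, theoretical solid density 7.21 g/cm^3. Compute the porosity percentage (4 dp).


rho_part = 279.6 / 39.51 = 7.07668945 g/cm^3
Porosity = (1 - 7.07668945/7.21)*100 = 1.849 %


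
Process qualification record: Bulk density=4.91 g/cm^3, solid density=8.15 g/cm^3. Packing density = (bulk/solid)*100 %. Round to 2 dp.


Packing = (4.91/8.15)*100 = 60.25 %


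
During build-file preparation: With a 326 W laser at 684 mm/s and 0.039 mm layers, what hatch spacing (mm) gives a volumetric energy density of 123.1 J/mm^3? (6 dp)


h = 326 / (123.1*684*0.039) = 0.099275 mm


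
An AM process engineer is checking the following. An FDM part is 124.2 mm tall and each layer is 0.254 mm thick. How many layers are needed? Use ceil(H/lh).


Layers = ceil(124.2/0.254) = 489


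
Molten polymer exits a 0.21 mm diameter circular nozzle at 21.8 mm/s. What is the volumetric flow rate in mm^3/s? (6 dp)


A = pi*(0.21/2)^2 = 0.03463606 mm^2
Q = 0.03463606 * 21.8 = 0.755066 mm^3/s


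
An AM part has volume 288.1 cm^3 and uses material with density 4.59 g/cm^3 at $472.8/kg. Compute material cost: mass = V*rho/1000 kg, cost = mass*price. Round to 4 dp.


Mass = 288.1*4.59/1000 = 1.322379 kg
Cost = 1.322379 * 472.8 = 625.2208 $


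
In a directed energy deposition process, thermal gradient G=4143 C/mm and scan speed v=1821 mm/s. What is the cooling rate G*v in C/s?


CR = 4143 * 1821 = 7544403 C/s


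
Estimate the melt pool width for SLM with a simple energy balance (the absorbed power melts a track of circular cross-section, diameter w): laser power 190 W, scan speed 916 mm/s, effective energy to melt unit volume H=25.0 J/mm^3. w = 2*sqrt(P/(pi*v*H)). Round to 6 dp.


w = 2*sqrt(190/(pi*916*25.0)) = 0.102781 mm


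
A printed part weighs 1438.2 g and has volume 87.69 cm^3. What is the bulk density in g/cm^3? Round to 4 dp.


rho = 1438.2 / 87.69 = 16.401 g/cm^3


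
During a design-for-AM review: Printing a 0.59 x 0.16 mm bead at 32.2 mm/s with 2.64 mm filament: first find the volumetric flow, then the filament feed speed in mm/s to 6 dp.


Q = 0.59 * 0.16 * 32.2 = 3.03968 mm^3/s
A_fil = pi*(2.64/2)^2 = 5.47391104 mm^2
v_feed = 3.03968 / 5.47391104 = 0.555303 mm/s


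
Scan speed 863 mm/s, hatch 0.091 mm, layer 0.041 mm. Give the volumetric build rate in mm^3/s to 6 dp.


Rate = 863 * 0.091 * 0.041 = 3.219853 mm^3/s


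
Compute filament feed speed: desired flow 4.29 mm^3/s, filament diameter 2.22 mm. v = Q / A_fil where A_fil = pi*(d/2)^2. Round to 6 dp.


A = pi*(2.22/2)^2 = 3.870756
v = 4.29 / 3.870756 = 1.108311 mm/s


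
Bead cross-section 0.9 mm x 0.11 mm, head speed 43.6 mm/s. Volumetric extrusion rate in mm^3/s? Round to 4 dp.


Rate = 0.9 * 0.11 * 43.6 = 4.3164 mm^3/s


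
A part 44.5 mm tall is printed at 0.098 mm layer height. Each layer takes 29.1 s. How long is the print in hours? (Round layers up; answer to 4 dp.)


Layers = ceil(44.5/0.098) = 455
t = 455 * 29.1 / 3600 = 3.6779 hrs


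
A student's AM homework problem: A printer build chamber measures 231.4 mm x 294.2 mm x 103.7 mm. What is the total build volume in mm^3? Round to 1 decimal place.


V = 231.4 * 294.2 * 103.7 = 7059676.2 mm^3


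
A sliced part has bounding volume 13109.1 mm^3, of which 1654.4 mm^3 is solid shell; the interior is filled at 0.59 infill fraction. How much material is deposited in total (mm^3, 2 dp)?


V_infill = (13109.1 - 1654.4) * 0.59 = 6758.27
V_total = 1654.4 + 6758.27 = 8412.67 mm^3


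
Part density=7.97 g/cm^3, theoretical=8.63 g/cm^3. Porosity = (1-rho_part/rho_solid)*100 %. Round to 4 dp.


Porosity = (1-7.97/8.63)*100 = 7.6477 %


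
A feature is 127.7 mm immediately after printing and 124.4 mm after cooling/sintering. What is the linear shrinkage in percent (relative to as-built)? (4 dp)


Shrinkage = ((127.7-124.4)/127.7)*100 = 2.5842 %


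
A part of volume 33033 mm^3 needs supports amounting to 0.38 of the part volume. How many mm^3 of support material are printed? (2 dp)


V_support = 33033 * 0.38 = 12552.54 mm^3


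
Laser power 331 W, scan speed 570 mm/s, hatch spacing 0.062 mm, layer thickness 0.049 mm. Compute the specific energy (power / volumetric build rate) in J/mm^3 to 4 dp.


Build rate = 570 * 0.062 * 0.049 = 1.73166 mm^3/s
SE = 331 / 1.73166 = 191.1461 J/mm^3


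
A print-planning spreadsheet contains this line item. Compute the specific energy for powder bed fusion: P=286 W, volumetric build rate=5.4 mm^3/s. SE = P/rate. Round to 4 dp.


SE = 286 / 5.4 = 52.963 J/mm^3


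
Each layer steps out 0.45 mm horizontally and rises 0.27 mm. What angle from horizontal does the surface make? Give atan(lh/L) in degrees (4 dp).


angle = atan(0.27/0.45) = 30.9638 degrees


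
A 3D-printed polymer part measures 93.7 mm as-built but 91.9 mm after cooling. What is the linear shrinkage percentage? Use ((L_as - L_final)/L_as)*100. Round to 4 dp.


Shrinkage = ((93.7-91.9)/93.7)*100 = 1.921 %


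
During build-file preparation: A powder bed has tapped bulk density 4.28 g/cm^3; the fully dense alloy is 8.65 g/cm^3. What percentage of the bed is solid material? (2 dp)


Packing = (4.28/8.65)*100 = 49.48 %


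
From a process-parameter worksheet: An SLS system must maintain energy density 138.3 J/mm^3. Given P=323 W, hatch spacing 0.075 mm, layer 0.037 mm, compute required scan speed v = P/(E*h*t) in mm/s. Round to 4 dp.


v = 323 / (138.3*0.075*0.037) = 841.6225 mm/s


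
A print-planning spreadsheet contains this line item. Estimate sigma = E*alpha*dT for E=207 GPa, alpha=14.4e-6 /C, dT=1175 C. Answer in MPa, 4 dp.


sigma = 207*1000 * 14.4e-6 * 1175 = 3502.44 MPa


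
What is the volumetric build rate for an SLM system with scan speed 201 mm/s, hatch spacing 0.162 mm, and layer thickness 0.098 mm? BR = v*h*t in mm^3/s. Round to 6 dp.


Rate = 201 * 0.162 * 0.098 = 3.191076 mm^3/s


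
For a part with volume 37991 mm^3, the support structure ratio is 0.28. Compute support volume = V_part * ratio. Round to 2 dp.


V_support = 37991 * 0.28 = 10637.48 mm^3


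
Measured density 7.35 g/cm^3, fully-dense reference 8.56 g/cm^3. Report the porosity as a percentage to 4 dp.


Porosity = (1-7.35/8.56)*100 = 14.1355 %


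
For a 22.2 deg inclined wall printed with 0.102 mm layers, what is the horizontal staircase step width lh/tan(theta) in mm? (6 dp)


step = 0.102 / tan(22.2) = 0.249943 mm


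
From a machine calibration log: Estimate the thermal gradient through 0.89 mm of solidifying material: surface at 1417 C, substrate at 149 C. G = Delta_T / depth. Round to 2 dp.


G = (1417-149)/0.89 = 1424.72 C/mm


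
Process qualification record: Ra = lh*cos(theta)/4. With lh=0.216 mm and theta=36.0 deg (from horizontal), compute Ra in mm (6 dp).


Ra = 0.216 * cos(36.0) / 4 = 0.043687 mm


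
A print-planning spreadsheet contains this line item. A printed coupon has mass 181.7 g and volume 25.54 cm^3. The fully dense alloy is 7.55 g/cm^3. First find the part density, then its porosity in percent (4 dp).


rho_part = 181.7 / 25.54 = 7.11433046 g/cm^3
Porosity = (1 - 7.11433046/7.55)*100 = 5.7705 %


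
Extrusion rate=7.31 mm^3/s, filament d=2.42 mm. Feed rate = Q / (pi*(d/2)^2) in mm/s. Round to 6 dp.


A = pi*(2.42/2)^2 = 4.599606
v = 7.31 / 4.599606 = 1.589267 mm/s


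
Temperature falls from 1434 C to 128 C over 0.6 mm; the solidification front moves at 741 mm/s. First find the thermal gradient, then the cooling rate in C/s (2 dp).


G = (1434-128)/0.6 = 2176.66666667 C/mm
CR = 2176.66666667 * 741 = 1612910.0 C/s


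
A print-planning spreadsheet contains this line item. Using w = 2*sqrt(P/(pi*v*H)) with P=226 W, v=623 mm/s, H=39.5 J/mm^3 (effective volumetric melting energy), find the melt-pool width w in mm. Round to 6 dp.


w = 2*sqrt(226/(pi*623*39.5)) = 0.108135 mm


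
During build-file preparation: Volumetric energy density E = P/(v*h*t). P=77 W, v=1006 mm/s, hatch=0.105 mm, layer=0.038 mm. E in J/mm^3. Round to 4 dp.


E = 77 / (1006*0.105*0.038) = 19.1831 J/mm^3


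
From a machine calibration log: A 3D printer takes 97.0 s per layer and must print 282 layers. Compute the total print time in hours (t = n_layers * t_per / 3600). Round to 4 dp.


t = 282 * 97.0 / 3600 = 7.5983 hrs


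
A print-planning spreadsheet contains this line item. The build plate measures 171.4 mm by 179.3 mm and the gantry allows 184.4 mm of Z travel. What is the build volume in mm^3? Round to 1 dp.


V = 171.4 * 179.3 * 184.4 = 5666984.5 mm^3


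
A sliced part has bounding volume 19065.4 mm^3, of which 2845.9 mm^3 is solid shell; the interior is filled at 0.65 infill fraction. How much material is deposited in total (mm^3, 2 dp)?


V_infill = (19065.4 - 2845.9) * 0.65 = 10542.68
V_total = 2845.9 + 10542.68 = 13388.58 mm^3


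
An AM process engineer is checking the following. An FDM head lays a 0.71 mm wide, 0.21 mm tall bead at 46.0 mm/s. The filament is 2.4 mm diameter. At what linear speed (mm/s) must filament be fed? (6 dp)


Q = 0.71 * 0.21 * 46.0 = 6.8586 mm^3/s
A_fil = pi*(2.4/2)^2 = 4.52389342 mm^2
v_feed = 6.8586 / 4.52389342 = 1.516083 mm/s


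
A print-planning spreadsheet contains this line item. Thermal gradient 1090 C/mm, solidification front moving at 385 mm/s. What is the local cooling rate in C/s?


CR = 1090 * 385 = 419650 C/s


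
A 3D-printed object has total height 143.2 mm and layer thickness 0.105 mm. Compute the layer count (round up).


Layers = ceil(143.2/0.105) = 1364


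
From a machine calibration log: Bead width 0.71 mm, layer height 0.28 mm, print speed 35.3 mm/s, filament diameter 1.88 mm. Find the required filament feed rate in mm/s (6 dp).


Q = 0.71 * 0.28 * 35.3 = 7.01764 mm^3/s
A_fil = pi*(1.88/2)^2 = 2.77591127 mm^2
v_feed = 7.01764 / 2.77591127 = 2.528049 mm/s


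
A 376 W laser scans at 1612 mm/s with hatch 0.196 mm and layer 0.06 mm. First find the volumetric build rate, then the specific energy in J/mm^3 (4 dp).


Build rate = 1612 * 0.196 * 0.06 = 18.95712 mm^3/s
SE = 376 / 18.95712 = 19.8342 J/mm^3


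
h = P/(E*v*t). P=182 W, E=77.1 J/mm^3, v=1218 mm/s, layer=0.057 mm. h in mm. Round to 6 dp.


h = 182 / (77.1*1218*0.057) = 0.034001 mm


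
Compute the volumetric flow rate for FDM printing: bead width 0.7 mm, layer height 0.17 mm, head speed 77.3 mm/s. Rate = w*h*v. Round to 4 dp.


Rate = 0.7 * 0.17 * 77.3 = 9.1987 mm^3/s


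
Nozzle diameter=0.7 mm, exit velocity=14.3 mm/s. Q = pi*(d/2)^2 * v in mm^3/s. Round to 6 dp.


A = pi*(0.7/2)^2 = 0.3848451 mm^2
Q = 0.3848451 * 14.3 = 5.503285 mm^3/s


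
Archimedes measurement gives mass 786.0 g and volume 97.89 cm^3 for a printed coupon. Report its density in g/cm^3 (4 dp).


rho = 786.0 / 97.89 = 8.0294 g/cm^3


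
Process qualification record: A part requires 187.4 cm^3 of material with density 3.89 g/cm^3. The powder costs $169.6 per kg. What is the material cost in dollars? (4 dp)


Mass = 187.4*3.89/1000 = 0.728986 kg
Cost = 0.728986 * 169.6 = 123.636 $


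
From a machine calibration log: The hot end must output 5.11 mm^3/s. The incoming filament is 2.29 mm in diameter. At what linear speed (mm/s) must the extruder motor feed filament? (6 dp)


A = pi*(2.29/2)^2 = 4.118707
v = 5.11 / 4.118707 = 1.240681 mm/s


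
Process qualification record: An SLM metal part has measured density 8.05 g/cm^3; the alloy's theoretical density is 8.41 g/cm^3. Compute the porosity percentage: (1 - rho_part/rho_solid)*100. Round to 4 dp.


Porosity = (1-8.05/8.41)*100 = 4.2806 %


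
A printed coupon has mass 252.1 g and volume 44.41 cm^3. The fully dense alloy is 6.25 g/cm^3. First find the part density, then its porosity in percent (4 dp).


rho_part = 252.1 / 44.41 = 5.6766494 g/cm^3
Porosity = (1 - 5.6766494/6.25)*100 = 9.1736 %


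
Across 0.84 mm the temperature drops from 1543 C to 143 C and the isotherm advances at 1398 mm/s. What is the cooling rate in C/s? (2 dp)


G = (1543-143)/0.84 = 1666.66666667 C/mm
CR = 1666.66666667 * 1398 = 2330000.0 C/s


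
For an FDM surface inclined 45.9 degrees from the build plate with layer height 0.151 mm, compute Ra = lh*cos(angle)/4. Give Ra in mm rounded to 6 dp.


Ra = 0.151 * cos(45.9) / 4 = 0.026271 mm


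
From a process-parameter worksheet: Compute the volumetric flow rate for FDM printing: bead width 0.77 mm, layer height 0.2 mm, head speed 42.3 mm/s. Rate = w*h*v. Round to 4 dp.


Rate = 0.77 * 0.2 * 42.3 = 6.5142 mm^3/s


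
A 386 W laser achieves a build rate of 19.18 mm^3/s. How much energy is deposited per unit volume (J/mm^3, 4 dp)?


SE = 386 / 19.18 = 20.1251 J/mm^3


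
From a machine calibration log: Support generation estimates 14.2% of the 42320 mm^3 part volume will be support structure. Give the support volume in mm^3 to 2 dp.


V_support = 42320 * 0.142 = 6009.44 mm^3


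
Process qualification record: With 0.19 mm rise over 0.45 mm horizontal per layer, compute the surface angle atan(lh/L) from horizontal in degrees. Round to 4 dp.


angle = atan(0.19/0.45) = 22.8906 degrees


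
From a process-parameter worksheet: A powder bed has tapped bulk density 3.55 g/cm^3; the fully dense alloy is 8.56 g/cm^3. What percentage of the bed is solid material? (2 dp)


Packing = (3.55/8.56)*100 = 41.47 %


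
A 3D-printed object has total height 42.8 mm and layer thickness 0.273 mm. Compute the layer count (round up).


Layers = ceil(42.8/0.273) = 157


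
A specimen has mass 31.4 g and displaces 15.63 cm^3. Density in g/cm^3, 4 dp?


rho = 31.4 / 15.63 = 2.009 g/cm^3


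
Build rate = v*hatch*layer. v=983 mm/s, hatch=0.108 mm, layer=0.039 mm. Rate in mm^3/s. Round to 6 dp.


Rate = 983 * 0.108 * 0.039 = 4.140396 mm^3/s


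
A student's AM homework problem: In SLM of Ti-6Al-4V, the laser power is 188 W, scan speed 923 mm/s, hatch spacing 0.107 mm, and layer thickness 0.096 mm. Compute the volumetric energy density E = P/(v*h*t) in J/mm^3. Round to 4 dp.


E = 188 / (923*0.107*0.096) = 19.829 J/mm^3


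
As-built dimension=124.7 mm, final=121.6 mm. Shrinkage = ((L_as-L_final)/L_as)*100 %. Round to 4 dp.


Shrinkage = ((124.7-121.6)/124.7)*100 = 2.486 %


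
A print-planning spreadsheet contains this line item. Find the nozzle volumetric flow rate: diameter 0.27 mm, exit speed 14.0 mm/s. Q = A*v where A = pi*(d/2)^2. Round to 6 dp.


A = pi*(0.27/2)^2 = 0.05725553 mm^2
Q = 0.05725553 * 14.0 = 0.801577 mm^3/s


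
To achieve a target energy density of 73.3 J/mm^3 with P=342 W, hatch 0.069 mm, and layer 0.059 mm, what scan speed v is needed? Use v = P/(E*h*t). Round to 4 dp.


v = 342 / (73.3*0.069*0.059) = 1146.0961 mm/s


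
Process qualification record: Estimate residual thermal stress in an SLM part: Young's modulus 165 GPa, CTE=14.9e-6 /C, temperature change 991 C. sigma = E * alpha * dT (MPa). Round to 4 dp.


sigma = 165*1000 * 14.9e-6 * 991 = 2436.3735 MPa


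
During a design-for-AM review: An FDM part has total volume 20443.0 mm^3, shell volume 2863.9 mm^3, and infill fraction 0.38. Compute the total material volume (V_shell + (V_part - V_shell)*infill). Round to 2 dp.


V_infill = (20443.0 - 2863.9) * 0.38 = 6680.06
V_total = 2863.9 + 6680.06 = 9543.96 mm^3


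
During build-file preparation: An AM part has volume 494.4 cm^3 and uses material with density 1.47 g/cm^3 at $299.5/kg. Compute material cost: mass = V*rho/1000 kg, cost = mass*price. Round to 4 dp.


Mass = 494.4*1.47/1000 = 0.726768 kg
Cost = 0.726768 * 299.5 = 217.667 $


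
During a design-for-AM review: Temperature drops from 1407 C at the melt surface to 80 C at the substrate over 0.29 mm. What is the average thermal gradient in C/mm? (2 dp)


G = (1407-80)/0.29 = 4575.86 C/mm


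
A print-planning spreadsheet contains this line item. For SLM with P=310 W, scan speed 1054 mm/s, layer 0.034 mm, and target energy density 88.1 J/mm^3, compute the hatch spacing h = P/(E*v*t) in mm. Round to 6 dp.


h = 310 / (88.1*1054*0.034) = 0.09819 mm


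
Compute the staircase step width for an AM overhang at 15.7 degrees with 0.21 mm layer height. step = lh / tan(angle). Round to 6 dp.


step = 0.21 / tan(15.7) = 0.747099 mm


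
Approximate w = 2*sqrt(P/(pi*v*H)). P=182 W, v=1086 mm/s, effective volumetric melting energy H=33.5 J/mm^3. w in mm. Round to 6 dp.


w = 2*sqrt(182/(pi*1086*33.5)) = 0.079809 mm


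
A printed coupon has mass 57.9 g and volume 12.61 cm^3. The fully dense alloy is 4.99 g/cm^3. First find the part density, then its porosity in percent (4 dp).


rho_part = 57.9 / 12.61 = 4.59159397 g/cm^3
Porosity = (1 - 4.59159397/4.99)*100 = 7.9841 %


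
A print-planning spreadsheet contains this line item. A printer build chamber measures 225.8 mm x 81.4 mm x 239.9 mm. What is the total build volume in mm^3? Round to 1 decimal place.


V = 225.8 * 81.4 * 239.9 = 4409390.8 mm^3


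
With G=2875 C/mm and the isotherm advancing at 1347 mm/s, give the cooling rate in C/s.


CR = 2875 * 1347 = 3872625 C/s


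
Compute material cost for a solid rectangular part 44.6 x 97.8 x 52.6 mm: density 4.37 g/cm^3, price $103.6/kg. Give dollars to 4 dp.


V = 44.6 * 97.8 * 52.6 = 229434.888 mm^3 = 229.434888 cm^3
Mass = 229.434888 * 4.37 / 1000 = 1.00263046 kg
Cost = 1.00263046 * 103.6 = 103.8725 $


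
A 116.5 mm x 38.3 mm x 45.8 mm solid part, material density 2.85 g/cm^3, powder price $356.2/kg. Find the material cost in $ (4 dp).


V = 116.5 * 38.3 * 45.8 = 204357.31 mm^3 = 204.35731 cm^3
Mass = 204.35731 * 2.85 / 1000 = 0.58241833 kg
Cost = 0.58241833 * 356.2 = 207.4574 $


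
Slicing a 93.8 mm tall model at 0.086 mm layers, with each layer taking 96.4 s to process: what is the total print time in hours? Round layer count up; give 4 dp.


Layers = ceil(93.8/0.086) = 1091
t = 1091 * 96.4 / 3600 = 29.2146 hrs


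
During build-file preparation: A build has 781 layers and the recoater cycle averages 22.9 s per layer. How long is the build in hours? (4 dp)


t = 781 * 22.9 / 3600 = 4.968 hrs


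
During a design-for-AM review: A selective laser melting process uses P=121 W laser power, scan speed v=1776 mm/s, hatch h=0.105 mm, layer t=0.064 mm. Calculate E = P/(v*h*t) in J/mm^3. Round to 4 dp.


E = 121 / (1776*0.105*0.064) = 10.1385 J/mm^3


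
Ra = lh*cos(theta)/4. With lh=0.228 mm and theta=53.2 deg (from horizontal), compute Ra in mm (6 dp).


Ra = 0.228 * cos(53.2) / 4 = 0.034144 mm


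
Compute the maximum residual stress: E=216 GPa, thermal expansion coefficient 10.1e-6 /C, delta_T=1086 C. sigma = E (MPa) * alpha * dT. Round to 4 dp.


sigma = 216*1000 * 10.1e-6 * 1086 = 2369.2176 MPa


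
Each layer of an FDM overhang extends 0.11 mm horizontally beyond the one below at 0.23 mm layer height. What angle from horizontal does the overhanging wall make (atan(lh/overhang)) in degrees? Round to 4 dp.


angle = atan(0.23/0.11) = 64.44 degrees


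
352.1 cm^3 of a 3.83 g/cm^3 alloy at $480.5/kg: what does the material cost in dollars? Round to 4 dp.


Mass = 352.1*3.83/1000 = 1.348543 kg
Cost = 1.348543 * 480.5 = 647.9749 $


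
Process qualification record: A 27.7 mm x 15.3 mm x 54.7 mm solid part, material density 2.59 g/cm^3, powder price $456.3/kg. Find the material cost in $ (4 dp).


V = 27.7 * 15.3 * 54.7 = 23182.407 mm^3 = 23.182407 cm^3
Mass = 23.182407 * 2.59 / 1000 = 0.06004243 kg
Cost = 0.06004243 * 456.3 = 27.3974 $


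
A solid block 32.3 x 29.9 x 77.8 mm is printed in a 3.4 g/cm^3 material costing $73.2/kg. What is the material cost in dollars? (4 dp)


V = 32.3 * 29.9 * 77.8 = 75136.906 mm^3 = 75.136906 cm^3
Mass = 75.136906 * 3.4 / 1000 = 0.25546548 kg
Cost = 0.25546548 * 73.2 = 18.7001 $


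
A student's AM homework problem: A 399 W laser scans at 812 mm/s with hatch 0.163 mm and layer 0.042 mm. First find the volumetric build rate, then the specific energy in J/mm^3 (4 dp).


Build rate = 812 * 0.163 * 0.042 = 5.558952 mm^3/s
SE = 399 / 5.558952 = 71.7761 J/mm^3


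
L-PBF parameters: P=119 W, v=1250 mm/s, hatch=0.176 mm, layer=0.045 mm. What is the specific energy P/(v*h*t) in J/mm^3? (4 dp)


Build rate = 1250 * 0.176 * 0.045 = 9.9 mm^3/s
SE = 119 / 9.9 = 12.0202 J/mm^3


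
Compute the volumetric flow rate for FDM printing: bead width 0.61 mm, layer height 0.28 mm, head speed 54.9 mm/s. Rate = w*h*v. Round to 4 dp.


Rate = 0.61 * 0.28 * 54.9 = 9.3769 mm^3/s


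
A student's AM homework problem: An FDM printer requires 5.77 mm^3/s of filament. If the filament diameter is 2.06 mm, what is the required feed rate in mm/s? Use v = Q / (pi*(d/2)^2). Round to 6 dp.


A = pi*(2.06/2)^2 = 3.332916
v = 5.77 / 3.332916 = 1.731217 mm/s


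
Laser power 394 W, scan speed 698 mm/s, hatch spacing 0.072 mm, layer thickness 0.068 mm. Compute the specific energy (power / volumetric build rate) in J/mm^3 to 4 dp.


Build rate = 698 * 0.072 * 0.068 = 3.417408 mm^3/s
SE = 394 / 3.417408 = 115.2921 J/mm^3


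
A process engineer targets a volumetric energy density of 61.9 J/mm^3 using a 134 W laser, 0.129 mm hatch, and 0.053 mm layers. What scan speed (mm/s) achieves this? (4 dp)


v = 134 / (61.9*0.129*0.053) = 316.6275 mm/s


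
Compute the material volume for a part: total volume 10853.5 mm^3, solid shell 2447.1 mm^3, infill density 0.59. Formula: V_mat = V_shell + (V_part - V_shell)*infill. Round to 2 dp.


V_infill = (10853.5 - 2447.1) * 0.59 = 4959.78
V_total = 2447.1 + 4959.78 = 7406.88 mm^3


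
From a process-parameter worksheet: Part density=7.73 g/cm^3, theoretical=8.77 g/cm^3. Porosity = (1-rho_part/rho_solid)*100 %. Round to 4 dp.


Porosity = (1-7.73/8.77)*100 = 11.8586 %


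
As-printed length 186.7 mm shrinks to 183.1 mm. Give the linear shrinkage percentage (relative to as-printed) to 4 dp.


Shrinkage = ((186.7-183.1)/186.7)*100 = 1.9282 %


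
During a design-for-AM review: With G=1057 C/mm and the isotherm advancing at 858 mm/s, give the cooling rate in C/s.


CR = 1057 * 858 = 906906 C/s


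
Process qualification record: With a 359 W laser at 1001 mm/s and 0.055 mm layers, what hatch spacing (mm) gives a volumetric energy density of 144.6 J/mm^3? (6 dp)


h = 359 / (144.6*1001*0.055) = 0.045095 mm


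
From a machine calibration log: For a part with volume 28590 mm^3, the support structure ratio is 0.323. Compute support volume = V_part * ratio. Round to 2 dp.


V_support = 28590 * 0.323 = 9234.57 mm^3


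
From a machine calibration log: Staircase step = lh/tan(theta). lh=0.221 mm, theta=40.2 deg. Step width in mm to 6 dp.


step = 0.221 / tan(40.2) = 0.261518 mm


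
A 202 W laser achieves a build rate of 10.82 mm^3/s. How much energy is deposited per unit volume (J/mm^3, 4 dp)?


SE = 202 / 10.82 = 18.6691 J/mm^3


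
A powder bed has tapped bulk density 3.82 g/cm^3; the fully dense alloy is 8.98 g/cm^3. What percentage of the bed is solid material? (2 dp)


Packing = (3.82/8.98)*100 = 42.54 %


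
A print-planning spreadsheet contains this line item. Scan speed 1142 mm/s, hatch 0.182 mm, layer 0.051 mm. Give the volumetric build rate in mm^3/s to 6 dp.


Rate = 1142 * 0.182 * 0.051 = 10.600044 mm^3/s


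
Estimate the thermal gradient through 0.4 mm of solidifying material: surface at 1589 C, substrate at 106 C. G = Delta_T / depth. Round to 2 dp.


G = (1589-106)/0.4 = 3707.5 C/mm


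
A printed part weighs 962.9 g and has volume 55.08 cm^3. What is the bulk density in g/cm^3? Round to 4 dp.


rho = 962.9 / 55.08 = 17.4818 g/cm^3


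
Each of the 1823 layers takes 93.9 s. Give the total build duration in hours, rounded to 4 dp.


t = 1823 * 93.9 / 3600 = 47.5499 hrs


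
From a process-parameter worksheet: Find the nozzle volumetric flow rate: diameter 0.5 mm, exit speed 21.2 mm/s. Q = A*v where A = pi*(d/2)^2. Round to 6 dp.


A = pi*(0.5/2)^2 = 0.19634954 mm^2
Q = 0.19634954 * 21.2 = 4.16261 mm^3/s


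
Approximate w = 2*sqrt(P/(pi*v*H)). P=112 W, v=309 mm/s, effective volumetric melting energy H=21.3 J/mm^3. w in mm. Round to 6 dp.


w = 2*sqrt(112/(pi*309*21.3)) = 0.147196 mm


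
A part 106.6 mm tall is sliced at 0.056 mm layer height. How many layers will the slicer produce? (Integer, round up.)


Layers = ceil(106.6/0.056) = 1904


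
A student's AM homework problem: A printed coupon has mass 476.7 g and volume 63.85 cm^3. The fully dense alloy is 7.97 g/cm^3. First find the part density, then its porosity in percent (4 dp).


rho_part = 476.7 / 63.85 = 7.46593579 g/cm^3
Porosity = (1 - 7.46593579/7.97)*100 = 6.3245 %
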